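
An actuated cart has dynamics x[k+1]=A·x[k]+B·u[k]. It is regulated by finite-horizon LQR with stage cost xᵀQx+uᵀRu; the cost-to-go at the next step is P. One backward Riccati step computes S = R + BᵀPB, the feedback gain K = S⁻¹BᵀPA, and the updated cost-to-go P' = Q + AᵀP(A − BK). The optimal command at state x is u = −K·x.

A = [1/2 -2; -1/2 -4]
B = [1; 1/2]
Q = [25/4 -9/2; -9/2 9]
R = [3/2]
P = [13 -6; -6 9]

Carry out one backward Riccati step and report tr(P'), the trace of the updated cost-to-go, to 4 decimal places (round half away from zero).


BᵀP = [10.0000 -1.5000]
S = R + BᵀPB = [3/2] + [9.2500] = [10.7500]
BᵀPA = [5.7500 -14.0000]
K = S⁻¹·BᵀPA = [0.5349 -1.3023]
A−BK = [-0.0349 -0.6977; -0.7674 -3.3488]
AᵀP(A−BK) = [5.4244 18.4884; 18.4884 81.7674]
P' = Q + AᵀP(A−BK) = [11.6744 13.9884; 13.9884 90.7674]
tr(P') = 102.4419

102.4419


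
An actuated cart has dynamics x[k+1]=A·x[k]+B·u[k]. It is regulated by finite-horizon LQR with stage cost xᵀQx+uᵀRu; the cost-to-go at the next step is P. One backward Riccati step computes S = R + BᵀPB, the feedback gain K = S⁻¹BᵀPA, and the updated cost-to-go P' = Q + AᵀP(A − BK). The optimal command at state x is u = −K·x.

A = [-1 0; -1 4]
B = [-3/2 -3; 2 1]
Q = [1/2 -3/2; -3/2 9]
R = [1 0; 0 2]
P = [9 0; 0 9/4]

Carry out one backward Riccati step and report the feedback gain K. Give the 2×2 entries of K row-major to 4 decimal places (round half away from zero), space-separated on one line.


BᵀP = [-13.5000 4.5000; -27.0000 2.2500]
S = R + BᵀPB = [1 0; 0 2] + [29.2500 45.0000; 45.0000 83.2500] = [30.2500 45.0000; 45.0000 85.2500]
BᵀPA = [9.0000 18.0000; 24.7500 9.0000]
K = S⁻¹·BᵀPA = [-0.6257 2.0395; 0.6206 -0.9710]
A−BK = [-0.0767 0.1463; -0.3693 0.8920]
AᵀP(A−BK) = [1.5215 -3.3233; -3.3233 8.0280]
P' = Q + AᵀP(A−BK) = [2.0215 -4.8233; -4.8233 17.0280]
tr(P') = 19.0495

-0.6257 2.0395 0.6206 -0.9710


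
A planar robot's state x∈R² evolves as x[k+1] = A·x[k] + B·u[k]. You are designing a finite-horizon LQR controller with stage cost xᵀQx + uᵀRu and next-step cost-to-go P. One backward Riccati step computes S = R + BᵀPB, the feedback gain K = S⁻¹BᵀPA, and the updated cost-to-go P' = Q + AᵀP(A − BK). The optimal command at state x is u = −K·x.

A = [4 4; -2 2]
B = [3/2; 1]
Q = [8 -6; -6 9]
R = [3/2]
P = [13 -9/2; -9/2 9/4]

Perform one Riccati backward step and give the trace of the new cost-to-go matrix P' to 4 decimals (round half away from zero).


BᵀP = [15.0000 -4.5000]
S = R + BᵀPB = [3/2] + [18.0000] = [19.5000]
BᵀPA = [69.0000 51.0000]
K = S⁻¹·BᵀPA = [3.5385 2.6154]
A−BK = [-1.3077 0.0769; -5.5385 -0.6154]
AᵀP(A−BK) = [44.8462 18.5385; 18.5385 11.6154]
P' = Q + AᵀP(A−BK) = [52.8462 12.5385; 12.5385 20.6154]
tr(P') = 73.4615

73.4615


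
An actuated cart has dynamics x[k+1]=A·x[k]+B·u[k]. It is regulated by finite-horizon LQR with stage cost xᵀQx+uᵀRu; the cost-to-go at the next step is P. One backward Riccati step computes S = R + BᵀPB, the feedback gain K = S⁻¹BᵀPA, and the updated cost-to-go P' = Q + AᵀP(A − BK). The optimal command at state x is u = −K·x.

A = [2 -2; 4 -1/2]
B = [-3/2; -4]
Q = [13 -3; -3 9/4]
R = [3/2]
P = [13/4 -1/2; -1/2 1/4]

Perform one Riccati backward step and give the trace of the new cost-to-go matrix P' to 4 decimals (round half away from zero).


24.5579

BᵀP = [-2.8750 -0.2500]
S = R + BᵀPB = [3/2] + [5.3125] = [6.8125]
BᵀPA = [-6.7500 5.8750]
K = S⁻¹·BᵀPA = [-0.9908 0.8624]
A−BK = [0.5138 -0.7064; 0.0367 2.9495]
AᵀP(A−BK) = [2.3119 -3.1789; -3.1789 6.9960]
P' = Q + AᵀP(A−BK) = [15.3119 -6.1789; -6.1789 9.2460]
tr(P') = 24.5579


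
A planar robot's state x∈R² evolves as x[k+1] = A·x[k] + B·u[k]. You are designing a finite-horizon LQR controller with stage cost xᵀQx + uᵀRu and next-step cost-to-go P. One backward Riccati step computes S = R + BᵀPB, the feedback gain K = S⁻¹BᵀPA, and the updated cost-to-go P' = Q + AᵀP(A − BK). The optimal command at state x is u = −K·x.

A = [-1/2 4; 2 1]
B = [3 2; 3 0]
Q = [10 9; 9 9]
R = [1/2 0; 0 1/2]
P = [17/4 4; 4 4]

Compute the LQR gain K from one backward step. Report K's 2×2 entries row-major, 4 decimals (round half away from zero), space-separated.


BᵀP = [24.7500 24.0000; 8.5000 8.0000]
S = R + BᵀPB = [1/2 0; 0 1/2] + [146.2500 49.5000; 49.5000 17.0000] = [146.7500 49.5000; 49.5000 17.5000]
BᵀPA = [35.6250 123.0000; 11.7500 42.0000]
K = S⁻¹·BᵀPA = [0.3547 0.6235; -0.3319 0.6363]
A−BK = [-0.9003 0.8568; 0.9358 -0.8706]
AᵀP(A−BK) = [0.3257 -0.1898; -0.1898 0.5811]
P' = Q + AᵀP(A−BK) = [10.3257 8.8102; 8.8102 9.5811]
tr(P') = 19.9068

0.3547 0.6235 -0.3319 0.6363


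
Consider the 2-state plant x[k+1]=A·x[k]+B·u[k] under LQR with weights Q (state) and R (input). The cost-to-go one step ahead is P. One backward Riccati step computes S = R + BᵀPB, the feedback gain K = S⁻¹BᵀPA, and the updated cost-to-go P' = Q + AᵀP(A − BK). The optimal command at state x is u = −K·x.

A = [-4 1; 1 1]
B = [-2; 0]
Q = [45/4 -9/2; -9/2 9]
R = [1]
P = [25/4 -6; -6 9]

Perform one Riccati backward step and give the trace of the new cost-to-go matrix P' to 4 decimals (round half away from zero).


BᵀP = [-12.5000 12.0000]
S = R + BᵀPB = [1] + [25.0000] = [26.0000]
BᵀPA = [62.0000 -0.5000]
K = S⁻¹·BᵀPA = [2.3846 -0.0192]
A−BK = [0.7692 0.9615; 1.0000 1.0000]
AᵀP(A−BK) = [9.1538 3.1923; 3.1923 3.2404]
P' = Q + AᵀP(A−BK) = [20.4038 -1.3077; -1.3077 12.2404]
tr(P') = 32.6442

32.6442


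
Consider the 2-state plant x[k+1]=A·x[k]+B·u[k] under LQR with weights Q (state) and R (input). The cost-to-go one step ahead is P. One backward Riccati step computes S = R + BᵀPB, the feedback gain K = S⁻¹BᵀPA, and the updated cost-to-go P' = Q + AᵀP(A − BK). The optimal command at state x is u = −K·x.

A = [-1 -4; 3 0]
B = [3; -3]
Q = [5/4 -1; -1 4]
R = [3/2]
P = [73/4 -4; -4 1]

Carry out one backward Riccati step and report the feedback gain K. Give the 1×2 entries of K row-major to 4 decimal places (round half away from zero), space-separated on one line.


BᵀP = [66.7500 -15.0000]
S = R + BᵀPB = [3/2] + [245.2500] = [246.7500]
BᵀPA = [-111.7500 -267.0000]
K = S⁻¹·BᵀPA = [-0.4529 -1.0821]
A−BK = [0.3587 -0.7538; 1.6413 -3.2462]
AᵀP(A−BK) = [0.6398 0.0790; 0.0790 3.0881]
P' = Q + AᵀP(A−BK) = [1.8898 -0.9210; -0.9210 7.0881]
tr(P') = 8.9780

-0.4529 -1.0821


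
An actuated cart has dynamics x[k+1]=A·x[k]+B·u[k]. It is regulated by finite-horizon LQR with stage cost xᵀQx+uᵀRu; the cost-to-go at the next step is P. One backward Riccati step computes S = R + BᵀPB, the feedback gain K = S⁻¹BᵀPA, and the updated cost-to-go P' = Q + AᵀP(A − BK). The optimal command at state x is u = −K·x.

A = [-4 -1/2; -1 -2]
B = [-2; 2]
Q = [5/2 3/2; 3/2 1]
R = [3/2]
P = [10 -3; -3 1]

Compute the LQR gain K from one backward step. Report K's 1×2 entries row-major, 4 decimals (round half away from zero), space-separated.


BᵀP = [-26.0000 8.0000]
S = R + BᵀPB = [3/2] + [68.0000] = [69.5000]
BᵀPA = [96.0000 -3.0000]
K = S⁻¹·BᵀPA = [1.3813 -0.0432]
A−BK = [-1.2374 -0.5863; -3.7626 -1.9137]
AᵀP(A−BK) = [4.3957 0.6439; 0.6439 0.3705]
P' = Q + AᵀP(A−BK) = [6.8957 2.1439; 2.1439 1.3705]
tr(P') = 8.2662

1.3813 -0.0432


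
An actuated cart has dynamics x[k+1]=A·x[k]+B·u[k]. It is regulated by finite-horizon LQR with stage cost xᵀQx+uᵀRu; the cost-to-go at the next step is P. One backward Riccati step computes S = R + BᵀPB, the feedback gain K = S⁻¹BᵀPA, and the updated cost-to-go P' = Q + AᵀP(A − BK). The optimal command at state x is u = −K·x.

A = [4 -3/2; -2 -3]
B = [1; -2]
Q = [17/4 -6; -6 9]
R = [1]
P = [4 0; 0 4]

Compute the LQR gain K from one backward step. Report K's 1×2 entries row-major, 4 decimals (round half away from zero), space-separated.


1.5238 0.8571

BᵀP = [4.0000 -8.0000]
S = R + BᵀPB = [1] + [20.0000] = [21.0000]
BᵀPA = [32.0000 18.0000]
K = S⁻¹·BᵀPA = [1.5238 0.8571]
A−BK = [2.4762 -2.3571; 1.0476 -1.2857]
AᵀP(A−BK) = [31.2381 -27.4286; -27.4286 29.5714]
P' = Q + AᵀP(A−BK) = [35.4881 -33.4286; -33.4286 38.5714]
tr(P') = 74.0595


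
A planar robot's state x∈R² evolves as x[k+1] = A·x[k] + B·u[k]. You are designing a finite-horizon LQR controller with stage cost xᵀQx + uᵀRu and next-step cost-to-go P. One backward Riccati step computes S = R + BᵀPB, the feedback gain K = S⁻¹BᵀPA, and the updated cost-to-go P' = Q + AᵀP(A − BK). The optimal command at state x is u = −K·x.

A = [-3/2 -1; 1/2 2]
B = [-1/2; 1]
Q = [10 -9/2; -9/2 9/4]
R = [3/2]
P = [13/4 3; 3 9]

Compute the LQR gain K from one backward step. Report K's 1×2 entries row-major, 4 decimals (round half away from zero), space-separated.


0.2030 1.6391

BᵀP = [1.3750 7.5000]
S = R + BᵀPB = [3/2] + [6.8125] = [8.3125]
BᵀPA = [1.6875 13.6250]
K = S⁻¹·BᵀPA = [0.2030 1.6391]
A−BK = [-1.3985 -0.1805; 0.2970 0.3609]
AᵀP(A−BK) = [4.7199 0.6090; 0.6090 4.9173]
P' = Q + AᵀP(A−BK) = [14.7199 -3.8910; -3.8910 7.1673]
tr(P') = 21.8872


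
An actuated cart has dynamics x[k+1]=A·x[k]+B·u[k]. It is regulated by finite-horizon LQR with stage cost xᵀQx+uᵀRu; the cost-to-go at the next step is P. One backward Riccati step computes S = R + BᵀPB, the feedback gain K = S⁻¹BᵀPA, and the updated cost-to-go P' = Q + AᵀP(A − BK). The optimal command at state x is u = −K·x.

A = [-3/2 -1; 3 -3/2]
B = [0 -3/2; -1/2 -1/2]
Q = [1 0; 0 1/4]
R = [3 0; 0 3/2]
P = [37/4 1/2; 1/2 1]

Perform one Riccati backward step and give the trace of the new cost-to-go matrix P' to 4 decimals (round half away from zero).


BᵀP = [-0.2500 -0.5000; -14.1250 -1.2500]
S = R + BᵀPB = [3 0; 0 3/2] + [0.2500 0.6250; 0.6250 21.8125] = [3.2500 0.6250; 0.6250 23.3125]
BᵀPA = [-1.1250 1.0000; 17.4375 16.0000]
K = S⁻¹·BᵀPA = [-0.4925 0.1766; 0.7612 0.6816]
A−BK = [-0.3582 0.0224; 3.1343 -1.0709]
AᵀP(A−BK) = [11.4851 -2.6866; -2.6866 1.9179]
P' = Q + AᵀP(A−BK) = [12.4851 -2.6866; -2.6866 2.1679]
tr(P') = 14.6530

14.6530


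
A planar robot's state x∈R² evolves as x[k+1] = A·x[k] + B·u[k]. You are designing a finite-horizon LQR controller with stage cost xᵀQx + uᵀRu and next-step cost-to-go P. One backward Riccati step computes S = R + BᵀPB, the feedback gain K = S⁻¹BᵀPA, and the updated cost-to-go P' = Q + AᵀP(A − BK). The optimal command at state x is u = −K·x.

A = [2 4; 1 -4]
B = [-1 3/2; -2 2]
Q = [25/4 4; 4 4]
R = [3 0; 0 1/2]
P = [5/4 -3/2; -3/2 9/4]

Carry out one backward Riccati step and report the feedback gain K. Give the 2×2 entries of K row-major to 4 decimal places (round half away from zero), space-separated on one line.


BᵀP = [1.7500 -3.0000; -1.1250 2.2500]
S = R + BᵀPB = [3 0; 0 1/2] + [4.2500 -3.3750; -3.3750 2.8125] = [7.2500 -3.3750; -3.3750 3.3125]
BᵀPA = [0.5000 19.0000; 0.0000 -13.5000]
K = S⁻¹·BᵀPA = [0.1312 1.3762; 0.1337 -2.6733]
A−BK = [1.9307 9.3861; 0.9950 4.0990]
AᵀP(A−BK) = [1.1844 6.3119; 6.3119 41.7624]
P' = Q + AᵀP(A−BK) = [7.4344 10.3119; 10.3119 45.7624]
tr(P') = 53.1968

0.1312 1.3762 0.1337 -2.6733


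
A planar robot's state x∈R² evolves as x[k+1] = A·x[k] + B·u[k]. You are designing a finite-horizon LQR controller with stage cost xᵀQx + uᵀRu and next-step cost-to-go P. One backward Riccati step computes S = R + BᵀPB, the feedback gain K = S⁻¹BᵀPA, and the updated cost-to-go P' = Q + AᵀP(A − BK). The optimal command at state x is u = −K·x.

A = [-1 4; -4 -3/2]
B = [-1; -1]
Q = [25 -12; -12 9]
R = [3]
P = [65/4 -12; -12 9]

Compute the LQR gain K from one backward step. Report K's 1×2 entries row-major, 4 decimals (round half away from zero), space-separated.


BᵀP = [-4.2500 3.0000]
S = R + BᵀPB = [3] + [1.2500] = [4.2500]
BᵀPA = [-7.7500 -21.5000]
K = S⁻¹·BᵀPA = [-1.8235 -5.0588]
A−BK = [-2.8235 -1.0588; -5.8235 -6.5588]
AᵀP(A−BK) = [50.1176 123.7941; 123.7941 315.4853]
P' = Q + AᵀP(A−BK) = [75.1176 111.7941; 111.7941 324.4853]
tr(P') = 399.6029

-1.8235 -5.0588


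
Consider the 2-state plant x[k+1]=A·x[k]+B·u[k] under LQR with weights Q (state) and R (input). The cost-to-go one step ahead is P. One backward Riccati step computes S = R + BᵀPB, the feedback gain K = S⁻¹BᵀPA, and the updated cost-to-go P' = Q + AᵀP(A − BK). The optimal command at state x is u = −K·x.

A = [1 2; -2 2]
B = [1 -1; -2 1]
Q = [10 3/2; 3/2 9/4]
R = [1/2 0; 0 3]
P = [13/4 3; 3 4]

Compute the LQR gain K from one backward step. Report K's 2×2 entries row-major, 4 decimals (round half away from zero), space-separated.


0.9238 -2.2422 -0.0404 -0.8341

BᵀP = [-2.7500 -5.0000; -0.2500 1.0000]
S = R + BᵀPB = [1/2 0; 0 3] + [7.2500 -2.2500; -2.2500 1.2500] = [7.7500 -2.2500; -2.2500 4.2500]
BᵀPA = [7.2500 -15.5000; -2.2500 1.5000]
K = S⁻¹·BᵀPA = [0.9238 -2.2422; -0.0404 -0.8341]
A−BK = [0.0359 3.4081; -0.1121 -1.6502]
AᵀP(A−BK) = [0.4619 -1.1211; -1.1211 19.4978]
P' = Q + AᵀP(A−BK) = [10.4619 0.3789; 0.3789 21.7478]
tr(P') = 32.2096


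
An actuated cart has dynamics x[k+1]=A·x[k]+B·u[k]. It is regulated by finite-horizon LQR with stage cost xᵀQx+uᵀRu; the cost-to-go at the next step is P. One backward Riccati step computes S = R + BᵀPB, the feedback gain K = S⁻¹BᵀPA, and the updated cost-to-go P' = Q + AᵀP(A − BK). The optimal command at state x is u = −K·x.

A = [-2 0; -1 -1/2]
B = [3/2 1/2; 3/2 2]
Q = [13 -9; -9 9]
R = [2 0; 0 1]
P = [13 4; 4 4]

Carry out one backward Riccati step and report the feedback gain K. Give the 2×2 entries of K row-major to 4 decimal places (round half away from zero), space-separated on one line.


BᵀP = [25.5000 12.0000; 14.5000 10.0000]
S = R + BᵀPB = [2 0; 0 1] + [56.2500 36.7500; 36.7500 27.2500] = [58.2500 36.7500; 36.7500 28.2500]
BᵀPA = [-63.0000 -6.0000; -39.0000 -5.0000]
K = S⁻¹·BᵀPA = [-1.1746 0.0483; 0.1475 -0.2398]
A−BK = [-0.3119 0.0475; 0.4669 -0.0928]
AᵀP(A−BK) = [3.7525 -0.3102; -0.3102 0.0907]
P' = Q + AᵀP(A−BK) = [16.7525 -9.3102; -9.3102 9.0907]
tr(P') = 25.8432

-1.1746 0.0483 0.1475 -0.2398


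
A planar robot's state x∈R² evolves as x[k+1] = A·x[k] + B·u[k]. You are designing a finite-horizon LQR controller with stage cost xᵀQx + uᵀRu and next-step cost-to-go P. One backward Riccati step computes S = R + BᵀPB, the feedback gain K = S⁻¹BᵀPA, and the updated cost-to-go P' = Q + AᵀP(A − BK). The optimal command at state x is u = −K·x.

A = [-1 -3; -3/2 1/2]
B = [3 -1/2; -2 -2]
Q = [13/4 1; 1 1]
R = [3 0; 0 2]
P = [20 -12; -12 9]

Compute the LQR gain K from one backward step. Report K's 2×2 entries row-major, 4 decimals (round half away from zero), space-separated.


BᵀP = [84.0000 -54.0000; 14.0000 -12.0000]
S = R + BᵀPB = [3 0; 0 2] + [360.0000 66.0000; 66.0000 17.0000] = [363.0000 66.0000; 66.0000 19.0000]
BᵀPA = [-3.0000 -279.0000; 4.0000 -48.0000]
K = S⁻¹·BᵀPA = [-0.1263 -0.8394; 0.6494 0.3896]
A−BK = [-0.2963 -0.2869; -0.4540 -0.3996]
AᵀP(A−BK) = [1.2736 1.1733; 1.1733 2.7494]
P' = Q + AᵀP(A−BK) = [4.5236 2.1733; 2.1733 3.7494]
tr(P') = 8.2730

-0.1263 -0.8394 0.6494 0.3896


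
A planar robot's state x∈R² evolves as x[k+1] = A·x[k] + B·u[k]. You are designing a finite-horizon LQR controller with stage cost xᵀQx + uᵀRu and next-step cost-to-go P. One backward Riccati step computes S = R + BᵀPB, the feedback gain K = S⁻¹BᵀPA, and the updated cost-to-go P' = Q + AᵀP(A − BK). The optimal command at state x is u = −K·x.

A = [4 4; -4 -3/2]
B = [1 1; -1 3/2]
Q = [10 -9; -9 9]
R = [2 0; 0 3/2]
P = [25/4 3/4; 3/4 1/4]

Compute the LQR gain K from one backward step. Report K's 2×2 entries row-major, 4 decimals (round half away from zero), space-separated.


BᵀP = [5.5000 0.5000; 7.3750 1.1250]
S = R + BᵀPB = [2 0; 0 3/2] + [5.0000 6.2500; 6.2500 9.0625] = [7.0000 6.2500; 6.2500 10.5625]
BᵀPA = [20.0000 21.2500; 25.0000 27.8125]
K = S⁻¹·BᵀPA = [1.5771 1.4516; 1.4337 1.7742]
A−BK = [0.9892 0.7742; -4.5735 -2.7097]
AᵀP(A−BK) = [12.6165 11.6129; 11.6129 11.3710]
P' = Q + AᵀP(A−BK) = [22.6165 2.6129; 2.6129 20.3710]
tr(P') = 42.9875

1.5771 1.4516 1.4337 1.7742


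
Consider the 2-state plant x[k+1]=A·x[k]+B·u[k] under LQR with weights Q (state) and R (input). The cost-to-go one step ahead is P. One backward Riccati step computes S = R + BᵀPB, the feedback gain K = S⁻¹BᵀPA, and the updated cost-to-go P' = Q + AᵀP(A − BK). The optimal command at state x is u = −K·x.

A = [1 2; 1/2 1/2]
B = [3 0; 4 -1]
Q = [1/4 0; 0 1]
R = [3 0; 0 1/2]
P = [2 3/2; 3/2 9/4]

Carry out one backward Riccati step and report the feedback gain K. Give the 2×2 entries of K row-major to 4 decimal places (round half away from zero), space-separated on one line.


BᵀP = [12.0000 13.5000; -1.5000 -2.2500]
S = R + BᵀPB = [3 0; 0 1/2] + [90.0000 -13.5000; -13.5000 2.2500] = [93.0000 -13.5000; -13.5000 2.7500]
BᵀPA = [18.7500 30.7500; -2.6250 -4.1250]
K = S⁻¹·BᵀPA = [0.2194 0.3929; 0.1224 0.4286]
A−BK = [0.3418 0.8214; -0.2551 -0.6429]
AᵀP(A−BK) = [0.2704 0.5714; 0.5714 1.2500]
P' = Q + AᵀP(A−BK) = [0.5204 0.5714; 0.5714 2.2500]
tr(P') = 2.7704

0.2194 0.3929 0.1224 0.4286


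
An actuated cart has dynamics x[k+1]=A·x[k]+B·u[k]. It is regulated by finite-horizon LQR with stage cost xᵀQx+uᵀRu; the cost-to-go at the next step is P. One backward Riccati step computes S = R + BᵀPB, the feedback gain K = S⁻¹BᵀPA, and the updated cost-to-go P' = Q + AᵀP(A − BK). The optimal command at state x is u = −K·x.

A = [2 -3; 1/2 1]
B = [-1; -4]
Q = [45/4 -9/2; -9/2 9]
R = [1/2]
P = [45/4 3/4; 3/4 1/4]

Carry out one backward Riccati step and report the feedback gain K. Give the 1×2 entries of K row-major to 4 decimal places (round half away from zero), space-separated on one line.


BᵀP = [-14.2500 -1.7500]
S = R + BᵀPB = [1/2] + [21.2500] = [21.7500]
BᵀPA = [-29.3750 41.0000]
K = S⁻¹·BᵀPA = [-1.3506 1.8851]
A−BK = [0.6494 -1.1149; -4.9023 8.5402]
AᵀP(A−BK) = [6.8894 -11.6264; -11.6264 19.7126]
P' = Q + AᵀP(A−BK) = [18.1394 -16.1264; -16.1264 28.7126]
tr(P') = 46.8520

-1.3506 1.8851


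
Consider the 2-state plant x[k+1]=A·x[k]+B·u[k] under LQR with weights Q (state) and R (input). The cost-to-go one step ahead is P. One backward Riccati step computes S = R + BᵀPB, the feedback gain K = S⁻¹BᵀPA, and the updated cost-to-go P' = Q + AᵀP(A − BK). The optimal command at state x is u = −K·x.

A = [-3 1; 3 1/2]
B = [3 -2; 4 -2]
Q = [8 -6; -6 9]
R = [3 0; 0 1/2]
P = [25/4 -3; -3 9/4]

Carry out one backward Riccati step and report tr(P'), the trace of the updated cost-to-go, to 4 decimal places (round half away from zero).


74.1436

BᵀP = [6.7500 0.0000; -6.5000 1.5000]
S = R + BᵀPB = [3 0; 0 1/2] + [20.2500 -13.5000; -13.5000 10.0000] = [23.2500 -13.5000; -13.5000 10.5000]
BᵀPA = [-20.2500 6.7500; 24.0000 -5.7500]
K = S⁻¹·BᵀPA = [1.8000 -0.1091; 4.6000 -0.6879]
A−BK = [0.8000 -0.0485; 5.0000 -0.4394]
AᵀP(A−BK) = [56.5500 -5.5750; -5.5750 0.5936]
P' = Q + AᵀP(A−BK) = [64.5500 -11.5750; -11.5750 9.5936]
tr(P') = 74.1436


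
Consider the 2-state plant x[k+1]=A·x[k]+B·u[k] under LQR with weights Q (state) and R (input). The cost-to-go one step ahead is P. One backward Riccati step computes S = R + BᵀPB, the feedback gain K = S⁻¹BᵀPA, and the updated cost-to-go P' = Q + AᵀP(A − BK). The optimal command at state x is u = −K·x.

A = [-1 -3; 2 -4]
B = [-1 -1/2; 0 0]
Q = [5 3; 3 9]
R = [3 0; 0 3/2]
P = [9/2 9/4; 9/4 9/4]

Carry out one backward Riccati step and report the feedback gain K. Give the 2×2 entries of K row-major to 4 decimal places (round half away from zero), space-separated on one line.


BᵀP = [-4.5000 -2.2500; -2.2500 -1.1250]
S = R + BᵀPB = [3 0; 0 3/2] + [4.5000 2.2500; 2.2500 1.1250] = [7.5000 2.2500; 2.2500 2.6250]
BᵀPA = [0.0000 22.5000; 0.0000 11.2500]
K = S⁻¹·BᵀPA = [0.0000 2.3077; 0.0000 2.3077]
A−BK = [-1.0000 0.4615; 2.0000 -4.0000]
AᵀP(A−BK) = [4.5000 -9.0000; -9.0000 52.6154]
P' = Q + AᵀP(A−BK) = [9.5000 -6.0000; -6.0000 61.6154]
tr(P') = 71.1154

0.0000 2.3077 0.0000 2.3077


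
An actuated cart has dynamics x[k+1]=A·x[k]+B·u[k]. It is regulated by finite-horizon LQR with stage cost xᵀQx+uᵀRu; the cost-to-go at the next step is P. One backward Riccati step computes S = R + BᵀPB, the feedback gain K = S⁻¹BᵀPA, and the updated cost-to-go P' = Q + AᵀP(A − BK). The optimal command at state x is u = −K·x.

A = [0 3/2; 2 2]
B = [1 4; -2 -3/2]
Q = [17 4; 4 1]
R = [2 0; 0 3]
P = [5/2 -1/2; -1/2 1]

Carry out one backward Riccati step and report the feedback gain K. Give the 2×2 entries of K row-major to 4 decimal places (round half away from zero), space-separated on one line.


BᵀP = [3.5000 -2.5000; 10.7500 -3.5000]
S = R + BᵀPB = [2 0; 0 3] + [8.5000 17.7500; 17.7500 48.2500] = [10.5000 17.7500; 17.7500 51.2500]
BᵀPA = [-5.0000 0.2500; -7.0000 9.1250]
K = S⁻¹·BᵀPA = [-0.5918 -0.6687; 0.0684 0.4096]
A−BK = [0.3183 0.5301; 0.9190 1.2771]
AᵀP(A−BK) = [1.5198 2.0241; 2.0241 3.0542]
P' = Q + AᵀP(A−BK) = [18.5198 6.0241; 6.0241 4.0542]
tr(P') = 22.5740

-0.5918 -0.6687 0.0684 0.4096


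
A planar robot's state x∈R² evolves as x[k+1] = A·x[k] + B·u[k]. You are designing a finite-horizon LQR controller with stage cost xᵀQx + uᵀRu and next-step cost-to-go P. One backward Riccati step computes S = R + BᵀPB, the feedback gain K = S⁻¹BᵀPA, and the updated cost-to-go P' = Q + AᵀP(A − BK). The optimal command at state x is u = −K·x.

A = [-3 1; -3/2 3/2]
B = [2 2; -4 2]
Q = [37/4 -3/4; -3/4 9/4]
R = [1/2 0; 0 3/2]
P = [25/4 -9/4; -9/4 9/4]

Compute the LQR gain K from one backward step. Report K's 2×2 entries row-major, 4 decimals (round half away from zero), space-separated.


BᵀP = [21.5000 -13.5000; 8.0000 0.0000]
S = R + BᵀPB = [1/2 0; 0 3/2] + [97.0000 16.0000; 16.0000 16.0000] = [97.5000 16.0000; 16.0000 17.5000]
BᵀPA = [-44.2500 1.2500; -24.0000 8.0000]
K = S⁻¹·BᵀPA = [-0.2692 -0.0732; -1.1253 0.5240]
A−BK = [-0.2110 0.0983; -0.3261 0.1592]
AᵀP(A−BK) = [2.1436 -0.9734; -0.9734 0.4616]
P' = Q + AᵀP(A−BK) = [11.3936 -1.7234; -1.7234 2.7116]
tr(P') = 14.1052

-0.2692 -0.0732 -1.1253 0.5240


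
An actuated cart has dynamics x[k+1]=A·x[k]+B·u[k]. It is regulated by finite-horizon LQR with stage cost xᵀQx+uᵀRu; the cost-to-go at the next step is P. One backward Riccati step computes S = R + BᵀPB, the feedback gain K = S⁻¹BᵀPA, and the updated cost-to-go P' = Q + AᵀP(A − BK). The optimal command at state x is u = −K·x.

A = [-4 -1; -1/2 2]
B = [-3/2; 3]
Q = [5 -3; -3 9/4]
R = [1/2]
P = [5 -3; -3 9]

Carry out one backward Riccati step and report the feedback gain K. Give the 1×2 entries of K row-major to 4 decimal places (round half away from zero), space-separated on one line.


BᵀP = [-16.5000 31.5000]
S = R + BᵀPB = [1/2] + [119.2500] = [119.7500]
BᵀPA = [50.2500 79.5000]
K = S⁻¹·BᵀPA = [0.4196 0.6639]
A−BK = [-3.3706 -0.0042; -1.7589 0.0084]
AᵀP(A−BK) = [49.1639 0.1399; 0.1399 0.2213]
P' = Q + AᵀP(A−BK) = [54.1639 -2.8601; -2.8601 2.4713]
tr(P') = 56.6352

0.4196 0.6639


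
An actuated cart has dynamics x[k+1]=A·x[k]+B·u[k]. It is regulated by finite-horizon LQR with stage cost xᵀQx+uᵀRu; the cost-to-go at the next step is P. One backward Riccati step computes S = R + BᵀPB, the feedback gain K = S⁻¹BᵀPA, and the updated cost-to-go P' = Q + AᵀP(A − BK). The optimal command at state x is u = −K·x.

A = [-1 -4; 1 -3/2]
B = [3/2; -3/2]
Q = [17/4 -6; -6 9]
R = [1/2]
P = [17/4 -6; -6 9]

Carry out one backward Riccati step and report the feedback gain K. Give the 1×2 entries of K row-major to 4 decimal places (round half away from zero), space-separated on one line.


-0.6609 -0.4842

BᵀP = [15.3750 -22.5000]
S = R + BᵀPB = [1/2] + [56.8125] = [57.3125]
BᵀPA = [-37.8750 -27.7500]
K = S⁻¹·BᵀPA = [-0.6609 -0.4842]
A−BK = [-0.0087 -3.2737; 0.0087 -2.2263]
AᵀP(A−BK) = [0.2203 0.1614; 0.1614 2.8138]
P' = Q + AᵀP(A−BK) = [4.4703 -5.8386; -5.8386 11.8138]
tr(P') = 16.2841


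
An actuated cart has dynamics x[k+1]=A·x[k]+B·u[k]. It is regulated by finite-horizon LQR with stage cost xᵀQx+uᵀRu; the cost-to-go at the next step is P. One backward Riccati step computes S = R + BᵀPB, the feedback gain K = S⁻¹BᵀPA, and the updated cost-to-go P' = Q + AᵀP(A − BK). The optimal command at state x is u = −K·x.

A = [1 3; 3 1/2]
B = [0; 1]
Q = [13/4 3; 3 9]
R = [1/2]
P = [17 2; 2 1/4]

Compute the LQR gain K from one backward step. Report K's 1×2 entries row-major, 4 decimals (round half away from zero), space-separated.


3.6667 8.1667

BᵀP = [2.0000 0.2500]
S = R + BᵀPB = [1/2] + [0.2500] = [0.7500]
BᵀPA = [2.7500 6.1250]
K = S⁻¹·BᵀPA = [3.6667 8.1667]
A−BK = [1.0000 3.0000; -0.6667 -7.6667]
AᵀP(A−BK) = [21.1667 47.9167; 47.9167 109.0417]
P' = Q + AᵀP(A−BK) = [24.4167 50.9167; 50.9167 118.0417]
tr(P') = 142.4583


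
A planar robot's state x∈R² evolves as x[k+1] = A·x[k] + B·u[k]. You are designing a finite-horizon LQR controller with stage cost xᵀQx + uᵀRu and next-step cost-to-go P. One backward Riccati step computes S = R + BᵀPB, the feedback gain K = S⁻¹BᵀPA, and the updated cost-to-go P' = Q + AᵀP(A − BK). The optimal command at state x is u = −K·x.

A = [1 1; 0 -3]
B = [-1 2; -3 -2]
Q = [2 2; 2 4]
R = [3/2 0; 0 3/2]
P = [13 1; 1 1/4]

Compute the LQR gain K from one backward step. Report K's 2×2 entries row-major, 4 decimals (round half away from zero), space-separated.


BᵀP = [-16.0000 -1.7500; 24.0000 1.5000]
S = R + BᵀPB = [3/2 0; 0 3/2] + [21.2500 -28.5000; -28.5000 45.0000] = [22.7500 -28.5000; -28.5000 46.5000]
BᵀPA = [-16.0000 -10.7500; 24.0000 19.5000]
K = S⁻¹·BᵀPA = [-0.2443 0.2275; 0.3664 0.5588]
A−BK = [0.0229 0.1099; 0.0000 -1.2000]
AᵀP(A−BK) = [0.2977 0.2290; 0.2290 0.7992]
P' = Q + AᵀP(A−BK) = [2.2977 2.2290; 2.2290 4.7992]
tr(P') = 7.0969

-0.2443 0.2275 0.3664 0.5588


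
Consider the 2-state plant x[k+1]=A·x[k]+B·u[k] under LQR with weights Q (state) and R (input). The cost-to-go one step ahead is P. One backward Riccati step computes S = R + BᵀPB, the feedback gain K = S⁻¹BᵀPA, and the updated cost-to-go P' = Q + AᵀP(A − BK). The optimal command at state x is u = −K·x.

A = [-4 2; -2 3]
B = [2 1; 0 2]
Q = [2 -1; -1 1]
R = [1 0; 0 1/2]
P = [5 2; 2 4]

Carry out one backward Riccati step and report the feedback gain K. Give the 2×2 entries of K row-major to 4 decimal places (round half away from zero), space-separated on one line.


-1.3807 0.2707 -1.0558 1.4619

BᵀP = [10.0000 4.0000; 9.0000 10.0000]
S = R + BᵀPB = [1 0; 0 1/2] + [20.0000 18.0000; 18.0000 29.0000] = [21.0000 18.0000; 18.0000 29.5000]
BᵀPA = [-48.0000 32.0000; -56.0000 48.0000]
K = S⁻¹·BᵀPA = [-1.3807 0.2707; -1.0558 1.4619]
A−BK = [-0.1827 -0.0034; 0.1117 0.0761]
AᵀP(A−BK) = [2.5990 -1.1371; -1.1371 1.1641]
P' = Q + AᵀP(A−BK) = [4.5990 -2.1371; -2.1371 2.1641]
tr(P') = 6.7631


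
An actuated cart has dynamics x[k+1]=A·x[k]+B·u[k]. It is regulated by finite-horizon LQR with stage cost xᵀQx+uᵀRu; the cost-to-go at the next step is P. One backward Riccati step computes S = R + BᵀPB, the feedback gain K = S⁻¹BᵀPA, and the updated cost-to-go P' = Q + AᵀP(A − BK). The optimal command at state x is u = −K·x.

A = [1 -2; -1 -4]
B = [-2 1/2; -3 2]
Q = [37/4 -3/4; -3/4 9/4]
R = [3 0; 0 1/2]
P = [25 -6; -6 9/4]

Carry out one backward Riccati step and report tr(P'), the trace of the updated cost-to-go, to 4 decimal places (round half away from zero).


BᵀP = [-32.0000 5.2500; 0.5000 1.5000]
S = R + BᵀPB = [3 0; 0 1/2] + [48.2500 -5.5000; -5.5000 3.2500] = [51.2500 -5.5000; -5.5000 3.7500]
BᵀPA = [-37.2500 43.0000; -1.0000 -7.0000]
K = S⁻¹·BᵀPA = [-0.8966 0.7580; -1.5816 -0.7549]
A−BK = [-0.0023 -0.1065; -0.5264 -0.2161]
AᵀP(A−BK) = [4.2713 -1.5191; -1.5191 2.1212]
P' = Q + AᵀP(A−BK) = [13.5213 -2.2691; -2.2691 4.3712]
tr(P') = 17.8925

17.8925


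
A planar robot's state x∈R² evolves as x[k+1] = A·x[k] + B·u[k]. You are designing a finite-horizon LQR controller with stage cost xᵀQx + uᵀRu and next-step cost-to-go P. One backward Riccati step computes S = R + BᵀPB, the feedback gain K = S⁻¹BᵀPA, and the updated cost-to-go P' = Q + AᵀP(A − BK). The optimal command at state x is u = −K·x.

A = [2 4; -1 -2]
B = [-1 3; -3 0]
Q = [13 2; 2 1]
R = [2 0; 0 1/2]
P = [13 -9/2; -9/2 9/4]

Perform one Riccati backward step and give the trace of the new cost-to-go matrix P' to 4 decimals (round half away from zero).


BᵀP = [0.5000 -2.2500; 39.0000 -13.5000]
S = R + BᵀPB = [2 0; 0 1/2] + [6.2500 1.5000; 1.5000 117.0000] = [8.2500 1.5000; 1.5000 117.5000]
BᵀPA = [3.2500 6.5000; 91.5000 183.0000]
K = S⁻¹·BᵀPA = [0.2529 0.5059; 0.7755 1.5510]
A−BK = [-0.0735 -0.1471; -0.2412 -0.4824]
AᵀP(A−BK) = [0.4702 0.9404; 0.9404 1.8808]
P' = Q + AᵀP(A−BK) = [13.4702 2.9404; 2.9404 2.8808]
tr(P') = 16.3510

16.3510


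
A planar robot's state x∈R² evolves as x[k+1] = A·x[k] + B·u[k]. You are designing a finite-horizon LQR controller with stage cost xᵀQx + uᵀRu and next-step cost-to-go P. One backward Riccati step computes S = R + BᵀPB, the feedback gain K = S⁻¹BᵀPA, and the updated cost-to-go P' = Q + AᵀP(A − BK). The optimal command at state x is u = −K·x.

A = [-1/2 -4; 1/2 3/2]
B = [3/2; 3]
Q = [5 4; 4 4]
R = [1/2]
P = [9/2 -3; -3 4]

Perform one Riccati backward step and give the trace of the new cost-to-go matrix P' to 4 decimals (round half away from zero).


BᵀP = [-2.2500 7.5000]
S = R + BᵀPB = [1/2] + [19.1250] = [19.6250]
BᵀPA = [4.8750 20.2500]
K = S⁻¹·BᵀPA = [0.2484 1.0318]
A−BK = [-0.8726 -5.5478; -0.2452 -1.5955]
AᵀP(A−BK) = [2.4140 15.2197; 15.2197 96.1051]
P' = Q + AᵀP(A−BK) = [7.4140 19.2197; 19.2197 100.1051]
tr(P') = 107.5191

107.5191


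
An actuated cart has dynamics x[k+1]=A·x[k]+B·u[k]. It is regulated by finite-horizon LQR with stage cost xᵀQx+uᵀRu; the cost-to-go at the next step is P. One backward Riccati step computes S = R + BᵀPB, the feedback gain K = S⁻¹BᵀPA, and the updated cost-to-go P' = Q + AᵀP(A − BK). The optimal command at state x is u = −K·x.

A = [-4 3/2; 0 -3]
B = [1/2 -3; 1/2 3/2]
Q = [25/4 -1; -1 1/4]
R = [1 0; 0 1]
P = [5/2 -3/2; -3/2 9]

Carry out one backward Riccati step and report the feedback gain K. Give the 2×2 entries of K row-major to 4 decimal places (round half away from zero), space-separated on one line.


-1.7010 -1.9646 0.8038 -1.0571

BᵀP = [0.5000 3.7500; -9.7500 18.0000]
S = R + BᵀPB = [1 0; 0 1] + [2.1250 4.1250; 4.1250 56.2500] = [3.1250 4.1250; 4.1250 57.2500]
BᵀPA = [-2.0000 -10.5000; 39.0000 -68.6250]
K = S⁻¹·BᵀPA = [-1.7010 -1.9646; 0.8038 -1.0571]
A−BK = [-0.7382 -0.6891; -0.3552 -0.4320]
AᵀP(A−BK) = [5.2505 4.2992; 4.2992 6.9509]
P' = Q + AᵀP(A−BK) = [11.5005 3.2992; 3.2992 7.2009]
tr(P') = 18.7013


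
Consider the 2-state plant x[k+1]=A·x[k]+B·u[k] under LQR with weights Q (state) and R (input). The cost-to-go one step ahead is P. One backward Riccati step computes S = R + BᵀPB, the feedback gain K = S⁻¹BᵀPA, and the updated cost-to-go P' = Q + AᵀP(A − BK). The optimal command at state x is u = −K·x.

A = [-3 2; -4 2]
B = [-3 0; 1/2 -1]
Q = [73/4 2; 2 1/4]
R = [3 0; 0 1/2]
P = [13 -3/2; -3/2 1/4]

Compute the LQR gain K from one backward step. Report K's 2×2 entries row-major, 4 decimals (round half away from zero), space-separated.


BᵀP = [-39.7500 4.6250; 1.5000 -0.2500]
S = R + BᵀPB = [3 0; 0 1/2] + [121.5625 -4.6250; -4.6250 0.2500] = [124.5625 -4.6250; -4.6250 0.7500]
BᵀPA = [100.7500 -70.2500; -3.5000 2.5000]
K = S⁻¹·BᵀPA = [0.8243 -0.5709; 0.4165 -0.1874]
A−BK = [-0.5271 0.2872; -3.9957 2.0980]
AᵀP(A−BK) = [3.4100 -2.1345; -2.1345 1.3605]
P' = Q + AᵀP(A−BK) = [21.6600 -0.1345; -0.1345 1.6105]
tr(P') = 23.2705

0.8243 -0.5709 0.4165 -0.1874


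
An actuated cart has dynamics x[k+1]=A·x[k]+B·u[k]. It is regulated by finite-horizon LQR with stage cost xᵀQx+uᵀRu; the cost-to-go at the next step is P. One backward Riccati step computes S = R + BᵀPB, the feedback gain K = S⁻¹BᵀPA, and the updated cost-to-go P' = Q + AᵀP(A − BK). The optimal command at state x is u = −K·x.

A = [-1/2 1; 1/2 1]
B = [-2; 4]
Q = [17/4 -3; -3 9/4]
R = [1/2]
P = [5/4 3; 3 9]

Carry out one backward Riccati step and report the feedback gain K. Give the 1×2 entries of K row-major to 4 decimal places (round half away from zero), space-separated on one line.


0.1010 0.3892

BᵀP = [9.5000 30.0000]
S = R + BᵀPB = [1/2] + [101.0000] = [101.5000]
BᵀPA = [10.2500 39.5000]
K = S⁻¹·BᵀPA = [0.1010 0.3892]
A−BK = [-0.2980 1.7783; 0.0961 -0.5567]
AᵀP(A−BK) = [0.0274 -0.1139; -0.1139 0.8781]
P' = Q + AᵀP(A−BK) = [4.2774 -3.1139; -3.1139 3.1281]
tr(P') = 7.4055


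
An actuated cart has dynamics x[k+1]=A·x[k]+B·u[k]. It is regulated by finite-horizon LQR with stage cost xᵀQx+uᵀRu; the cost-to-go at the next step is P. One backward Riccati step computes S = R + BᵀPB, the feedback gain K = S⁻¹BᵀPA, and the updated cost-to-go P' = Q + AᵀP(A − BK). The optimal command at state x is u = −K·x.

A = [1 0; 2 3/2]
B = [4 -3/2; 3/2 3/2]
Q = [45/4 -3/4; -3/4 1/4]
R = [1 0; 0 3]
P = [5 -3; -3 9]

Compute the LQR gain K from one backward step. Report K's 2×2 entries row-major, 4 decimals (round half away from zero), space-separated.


BᵀP = [15.5000 1.5000; -12.0000 18.0000]
S = R + BᵀPB = [1 0; 0 3] + [64.2500 -21.0000; -21.0000 45.0000] = [65.2500 -21.0000; -21.0000 48.0000]
BᵀPA = [18.5000 2.2500; 24.0000 27.0000]
K = S⁻¹·BᵀPA = [0.5173 0.2508; 0.7263 0.6722]
A−BK = [0.0203 0.0050; 0.1346 0.1154]
AᵀP(A−BK) = [1.9989 1.7258; 1.7258 1.5351]
P' = Q + AᵀP(A−BK) = [13.2489 0.9758; 0.9758 1.7851]
tr(P') = 15.0340

0.5173 0.2508 0.7263 0.6722


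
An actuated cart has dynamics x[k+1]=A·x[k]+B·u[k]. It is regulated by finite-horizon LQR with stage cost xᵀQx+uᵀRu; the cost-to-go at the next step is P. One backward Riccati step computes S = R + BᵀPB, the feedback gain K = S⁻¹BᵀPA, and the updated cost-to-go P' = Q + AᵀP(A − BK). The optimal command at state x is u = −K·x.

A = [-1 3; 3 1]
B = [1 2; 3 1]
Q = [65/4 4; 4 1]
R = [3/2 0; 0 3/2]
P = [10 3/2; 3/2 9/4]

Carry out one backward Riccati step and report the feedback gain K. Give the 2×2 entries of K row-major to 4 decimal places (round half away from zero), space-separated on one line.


1.1319 -0.0369 -0.9631 1.4297

BᵀP = [14.5000 8.2500; 21.5000 5.2500]
S = R + BᵀPB = [3/2 0; 0 3/2] + [39.2500 37.2500; 37.2500 48.2500] = [40.7500 37.2500; 37.2500 49.7500]
BᵀPA = [10.2500 51.7500; -5.7500 69.7500]
K = S⁻¹·BᵀPA = [1.1319 -0.0369; -0.9631 1.4297]
A−BK = [-0.2057 0.1776; 0.5674 -0.3189]
AᵀP(A−BK) = [4.1105 -2.6509; -2.6509 3.4423]
P' = Q + AᵀP(A−BK) = [20.3605 1.3491; 1.3491 4.4423]
tr(P') = 24.8028


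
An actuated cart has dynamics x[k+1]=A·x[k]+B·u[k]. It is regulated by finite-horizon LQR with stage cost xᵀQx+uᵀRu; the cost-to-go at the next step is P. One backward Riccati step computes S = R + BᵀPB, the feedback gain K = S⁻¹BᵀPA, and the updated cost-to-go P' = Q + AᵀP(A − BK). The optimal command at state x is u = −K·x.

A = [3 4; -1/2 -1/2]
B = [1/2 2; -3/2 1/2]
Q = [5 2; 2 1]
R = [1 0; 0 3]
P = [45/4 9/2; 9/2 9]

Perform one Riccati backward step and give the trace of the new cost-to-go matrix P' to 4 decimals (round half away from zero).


20.9638

BᵀP = [-1.1250 -11.2500; 24.7500 13.5000]
S = R + BᵀPB = [1 0; 0 3] + [16.3125 -7.8750; -7.8750 56.2500] = [17.3125 -7.8750; -7.8750 59.2500]
BᵀPA = [2.2500 1.1250; 67.5000 92.2500]
K = S⁻¹·BᵀPA = [0.6899 0.8230; 1.2309 1.6663]
A−BK = [0.1932 0.2558; -0.0806 -0.0987]
AᵀP(A−BK) = [5.3597 7.1702; 7.1702 9.6041]
P' = Q + AᵀP(A−BK) = [10.3597 9.1702; 9.1702 10.6041]
tr(P') = 20.9638


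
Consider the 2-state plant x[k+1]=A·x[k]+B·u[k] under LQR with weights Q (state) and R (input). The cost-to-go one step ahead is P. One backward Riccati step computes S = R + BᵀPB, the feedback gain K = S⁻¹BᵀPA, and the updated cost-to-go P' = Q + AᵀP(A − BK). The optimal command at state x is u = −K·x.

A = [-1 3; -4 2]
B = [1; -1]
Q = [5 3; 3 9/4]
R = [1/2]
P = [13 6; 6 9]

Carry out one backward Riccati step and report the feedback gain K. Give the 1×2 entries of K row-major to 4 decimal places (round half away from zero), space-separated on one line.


BᵀP = [7.0000 -3.0000]
S = R + BᵀPB = [1/2] + [10.0000] = [10.5000]
BᵀPA = [5.0000 15.0000]
K = S⁻¹·BᵀPA = [0.4762 1.4286]
A−BK = [-1.4762 1.5714; -3.5238 3.4286]
AᵀP(A−BK) = [202.6190 -202.1429; -202.1429 203.5714]
P' = Q + AᵀP(A−BK) = [207.6190 -199.1429; -199.1429 205.8214]
tr(P') = 413.4405

0.4762 1.4286


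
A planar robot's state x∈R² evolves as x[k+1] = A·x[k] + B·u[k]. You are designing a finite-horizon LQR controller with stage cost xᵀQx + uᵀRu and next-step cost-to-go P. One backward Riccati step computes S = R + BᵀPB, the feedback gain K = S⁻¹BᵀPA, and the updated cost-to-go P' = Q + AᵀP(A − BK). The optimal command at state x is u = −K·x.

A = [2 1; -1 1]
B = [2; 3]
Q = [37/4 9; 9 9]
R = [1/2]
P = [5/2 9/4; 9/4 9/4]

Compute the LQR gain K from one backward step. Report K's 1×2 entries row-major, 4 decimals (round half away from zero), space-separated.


0.2121 0.3983

BᵀP = [11.7500 11.2500]
S = R + BᵀPB = [1/2] + [57.2500] = [57.7500]
BᵀPA = [12.2500 23.0000]
K = S⁻¹·BᵀPA = [0.2121 0.3983]
A−BK = [1.5758 0.2035; -1.6364 -0.1948]
AᵀP(A−BK) = [0.6515 0.1212; 0.1212 0.0898]
P' = Q + AᵀP(A−BK) = [9.9015 9.1212; 9.1212 9.0898]
tr(P') = 18.9913


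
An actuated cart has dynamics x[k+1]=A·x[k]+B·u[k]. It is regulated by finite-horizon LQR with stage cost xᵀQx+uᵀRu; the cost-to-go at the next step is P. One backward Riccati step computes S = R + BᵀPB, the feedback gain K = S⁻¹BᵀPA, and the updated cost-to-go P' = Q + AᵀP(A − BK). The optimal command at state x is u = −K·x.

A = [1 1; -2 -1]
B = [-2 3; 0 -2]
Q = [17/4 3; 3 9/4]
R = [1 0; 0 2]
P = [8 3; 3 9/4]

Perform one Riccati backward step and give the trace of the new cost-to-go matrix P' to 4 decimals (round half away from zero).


8.5843

BᵀP = [-16.0000 -6.0000; 18.0000 4.5000]
S = R + BᵀPB = [1 0; 0 2] + [32.0000 -36.0000; -36.0000 45.0000] = [33.0000 -36.0000; -36.0000 47.0000]
BᵀPA = [-4.0000 -10.0000; 9.0000 13.5000]
K = S⁻¹·BᵀPA = [0.5333 0.0627; 0.6000 0.3353]
A−BK = [0.2667 0.1196; -0.8000 -0.3294]
AᵀP(A−BK) = [1.7333 0.7333; 0.7333 0.3510]
P' = Q + AᵀP(A−BK) = [5.9833 3.7333; 3.7333 2.6010]
tr(P') = 8.5843


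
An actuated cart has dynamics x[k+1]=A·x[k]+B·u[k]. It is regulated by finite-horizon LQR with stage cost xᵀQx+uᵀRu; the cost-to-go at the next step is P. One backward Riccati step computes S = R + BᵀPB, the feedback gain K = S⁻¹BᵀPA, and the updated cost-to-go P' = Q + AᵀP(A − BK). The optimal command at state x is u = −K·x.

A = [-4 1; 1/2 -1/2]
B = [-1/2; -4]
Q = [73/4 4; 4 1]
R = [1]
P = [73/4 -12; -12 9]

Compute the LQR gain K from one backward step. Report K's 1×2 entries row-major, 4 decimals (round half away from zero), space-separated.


-1.6788 0.5305

BᵀP = [38.8750 -30.0000]
S = R + BᵀPB = [1] + [100.5625] = [101.5625]
BᵀPA = [-170.5000 53.8750]
K = S⁻¹·BᵀPA = [-1.6788 0.5305]
A−BK = [-4.8394 1.2652; -6.2151 1.6218]
AᵀP(A−BK) = [56.0198 -14.8063; -14.8063 3.9214]
P' = Q + AᵀP(A−BK) = [74.2698 -10.8063; -10.8063 4.9214]
tr(P') = 79.1912


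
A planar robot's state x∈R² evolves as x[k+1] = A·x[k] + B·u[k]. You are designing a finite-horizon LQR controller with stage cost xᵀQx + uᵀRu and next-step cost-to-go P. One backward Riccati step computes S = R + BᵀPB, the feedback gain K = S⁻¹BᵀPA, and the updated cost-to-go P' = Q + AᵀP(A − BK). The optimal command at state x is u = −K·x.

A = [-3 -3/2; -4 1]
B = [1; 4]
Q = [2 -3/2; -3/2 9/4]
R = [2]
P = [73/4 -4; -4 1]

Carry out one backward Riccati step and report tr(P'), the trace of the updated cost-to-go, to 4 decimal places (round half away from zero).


BᵀP = [2.2500 0.0000]
S = R + BᵀPB = [2] + [2.2500] = [4.2500]
BᵀPA = [-6.7500 -3.3750]
K = S⁻¹·BᵀPA = [-1.5882 -0.7941]
A−BK = [-1.4118 -0.7059; 2.3529 4.1765]
AᵀP(A−BK) = [73.5294 60.7647; 60.7647 51.3824]
P' = Q + AᵀP(A−BK) = [75.5294 59.2647; 59.2647 53.6324]
tr(P') = 129.1618

129.1618
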